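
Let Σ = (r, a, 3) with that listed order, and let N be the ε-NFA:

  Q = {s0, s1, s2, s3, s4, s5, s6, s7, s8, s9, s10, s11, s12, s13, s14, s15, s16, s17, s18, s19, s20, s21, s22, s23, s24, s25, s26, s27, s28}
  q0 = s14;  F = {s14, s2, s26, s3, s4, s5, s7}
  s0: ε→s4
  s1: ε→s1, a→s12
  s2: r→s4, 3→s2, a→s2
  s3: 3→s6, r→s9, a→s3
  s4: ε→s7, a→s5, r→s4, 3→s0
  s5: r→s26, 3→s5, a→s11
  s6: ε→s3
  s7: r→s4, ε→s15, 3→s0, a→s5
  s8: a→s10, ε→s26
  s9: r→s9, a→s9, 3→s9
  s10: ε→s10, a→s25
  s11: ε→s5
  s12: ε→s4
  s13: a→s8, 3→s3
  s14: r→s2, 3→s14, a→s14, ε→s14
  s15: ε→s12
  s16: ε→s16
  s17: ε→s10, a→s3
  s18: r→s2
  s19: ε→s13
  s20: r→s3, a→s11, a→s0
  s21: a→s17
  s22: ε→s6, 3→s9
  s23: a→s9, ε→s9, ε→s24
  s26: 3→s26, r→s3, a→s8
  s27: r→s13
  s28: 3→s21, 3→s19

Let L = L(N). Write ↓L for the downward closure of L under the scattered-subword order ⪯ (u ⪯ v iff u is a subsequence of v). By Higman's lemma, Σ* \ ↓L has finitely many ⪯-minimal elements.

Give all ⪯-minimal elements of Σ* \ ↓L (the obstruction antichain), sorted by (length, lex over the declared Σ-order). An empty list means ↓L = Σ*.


|Q|=29, |F|=7, |δ|=57 (17 ε).
min D↑ (7 st, q0=0, F={6}): 0:r→1,a→0,3→0 1:r→2,a→1,3→1 2:r→2,a→3,3→2 3:r→4,a→3,3→3 4:r→5,a→4,3→4 5:r→6,a→5,3→5 6:r→6,a→6,3→6 (ε-aug+det+¬).
'rrarrr': |S_i|=[16, 15, 14, 9, 7, 3, 1] end={s9} rej; 6/6 single-dels accept.
1 obstructions.

A = [rrarrr].


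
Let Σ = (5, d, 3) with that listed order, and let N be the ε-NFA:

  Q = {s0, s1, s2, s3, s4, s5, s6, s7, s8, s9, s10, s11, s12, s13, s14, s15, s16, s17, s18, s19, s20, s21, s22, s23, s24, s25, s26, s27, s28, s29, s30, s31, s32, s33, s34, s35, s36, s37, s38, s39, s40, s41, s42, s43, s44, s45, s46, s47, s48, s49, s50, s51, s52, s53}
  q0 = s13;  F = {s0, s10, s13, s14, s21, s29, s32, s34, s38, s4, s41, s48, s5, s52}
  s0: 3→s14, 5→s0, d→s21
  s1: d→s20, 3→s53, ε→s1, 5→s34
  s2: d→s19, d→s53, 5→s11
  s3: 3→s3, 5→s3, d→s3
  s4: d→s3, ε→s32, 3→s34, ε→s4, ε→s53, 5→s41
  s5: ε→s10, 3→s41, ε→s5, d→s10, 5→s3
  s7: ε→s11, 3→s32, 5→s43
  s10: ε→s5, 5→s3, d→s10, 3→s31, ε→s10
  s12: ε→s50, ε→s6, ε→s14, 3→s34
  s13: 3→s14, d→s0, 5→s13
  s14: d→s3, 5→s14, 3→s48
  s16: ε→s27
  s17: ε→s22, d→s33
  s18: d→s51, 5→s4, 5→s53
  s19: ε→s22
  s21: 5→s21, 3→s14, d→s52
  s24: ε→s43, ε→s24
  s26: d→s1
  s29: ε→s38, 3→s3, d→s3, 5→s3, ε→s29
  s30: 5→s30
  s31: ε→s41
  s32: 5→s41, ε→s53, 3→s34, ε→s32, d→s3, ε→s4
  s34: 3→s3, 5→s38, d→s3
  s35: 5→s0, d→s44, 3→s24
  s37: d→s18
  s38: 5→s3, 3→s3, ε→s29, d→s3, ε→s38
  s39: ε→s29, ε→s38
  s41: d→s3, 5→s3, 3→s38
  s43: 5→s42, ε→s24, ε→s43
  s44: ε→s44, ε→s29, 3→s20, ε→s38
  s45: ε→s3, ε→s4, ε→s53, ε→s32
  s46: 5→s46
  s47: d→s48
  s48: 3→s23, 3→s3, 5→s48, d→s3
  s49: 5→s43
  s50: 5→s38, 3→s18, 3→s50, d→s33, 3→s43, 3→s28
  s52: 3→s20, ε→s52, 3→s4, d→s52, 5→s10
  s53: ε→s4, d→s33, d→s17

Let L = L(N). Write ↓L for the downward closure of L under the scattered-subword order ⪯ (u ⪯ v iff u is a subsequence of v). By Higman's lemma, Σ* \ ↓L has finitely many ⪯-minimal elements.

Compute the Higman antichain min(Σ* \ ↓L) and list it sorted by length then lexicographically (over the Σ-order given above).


A = [3d, 333, ddd55].

|Q|=54, |F|=14, |δ|=117 (38 ε).
min D↑ (12 st, q0=0, F={4}): 0:5→0,d→1,3→2 1:5→1,d→3,3→2 2:5→2,d→4,3→5 3:5→3,d→6,3→2 4:5→4,d→4,3→4 5:5→5,d→4,3→4 6:5→7,d→6,3→8 7:5→4,d→7,3→9 8:5→9,d→4,3→10 9:5→4,d→4,3→11 10:5→11,d→4,3→4 11:5→4,d→4,3→4 [Hopcroft].
'3d': run [22, 16, 4] end={s17,s22,s3,s33} ∉↓L; 2/2 deletions ∈↓L.
'333': N↓-sim [22, 16, 6, 2] end={s23,s3} — reject; 3/3 deletions ∈↓L.
'ddd55': run [22, 21, 20, 16, 7, 1] end={s3} rej; 5/5 del acc.
3 words, ⪯-incomp.


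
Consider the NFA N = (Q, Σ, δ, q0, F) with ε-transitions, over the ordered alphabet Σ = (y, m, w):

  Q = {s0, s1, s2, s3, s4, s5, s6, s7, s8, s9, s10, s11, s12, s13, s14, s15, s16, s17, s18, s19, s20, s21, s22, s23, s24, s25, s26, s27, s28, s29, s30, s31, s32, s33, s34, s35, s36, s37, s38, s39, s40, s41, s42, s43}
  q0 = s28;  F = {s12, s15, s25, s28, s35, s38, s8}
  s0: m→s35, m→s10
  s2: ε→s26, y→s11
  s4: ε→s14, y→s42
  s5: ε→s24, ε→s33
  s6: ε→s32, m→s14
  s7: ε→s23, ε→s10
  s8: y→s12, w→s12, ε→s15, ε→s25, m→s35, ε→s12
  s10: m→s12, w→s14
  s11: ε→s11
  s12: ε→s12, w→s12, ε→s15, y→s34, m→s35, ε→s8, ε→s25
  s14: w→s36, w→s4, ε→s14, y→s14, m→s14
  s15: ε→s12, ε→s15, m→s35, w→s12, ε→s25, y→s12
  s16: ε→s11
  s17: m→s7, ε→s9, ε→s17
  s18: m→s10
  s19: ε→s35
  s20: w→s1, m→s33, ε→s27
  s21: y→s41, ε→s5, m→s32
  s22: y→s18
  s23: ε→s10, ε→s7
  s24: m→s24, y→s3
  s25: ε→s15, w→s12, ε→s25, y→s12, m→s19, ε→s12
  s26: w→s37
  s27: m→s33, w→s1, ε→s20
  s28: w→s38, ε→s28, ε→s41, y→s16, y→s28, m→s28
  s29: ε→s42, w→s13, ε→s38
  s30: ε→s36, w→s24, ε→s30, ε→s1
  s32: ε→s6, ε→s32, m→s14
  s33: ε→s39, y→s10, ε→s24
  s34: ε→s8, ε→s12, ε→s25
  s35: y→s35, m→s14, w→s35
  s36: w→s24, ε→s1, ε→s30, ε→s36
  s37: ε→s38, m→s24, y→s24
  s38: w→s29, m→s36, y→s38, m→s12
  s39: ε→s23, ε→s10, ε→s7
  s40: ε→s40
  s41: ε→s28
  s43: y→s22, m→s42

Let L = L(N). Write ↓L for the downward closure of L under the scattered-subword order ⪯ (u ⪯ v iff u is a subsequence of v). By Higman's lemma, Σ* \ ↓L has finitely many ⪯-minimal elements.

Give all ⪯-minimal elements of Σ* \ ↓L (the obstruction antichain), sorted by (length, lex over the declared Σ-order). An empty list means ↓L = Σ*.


Antichain: [wmmm].

|Q|=44, |F|=7, |δ|=109 (54 ε).
min D↑ (5 st, q0=0, F={4}): 0:y→0,m→0,w→1 1:y→1,m→2,w→1 2:y→2,m→3,w→2 3:y→3,m→4,w→3 4:y→4,m→4,w→4.
'wmmm': |S_i|=[22, 18, 15, 10, 8] end={s1,s14,s24,s3,s30,s36,s4,s42} ∉↓L; 4/4 single-dels accept.
1 obstructions.


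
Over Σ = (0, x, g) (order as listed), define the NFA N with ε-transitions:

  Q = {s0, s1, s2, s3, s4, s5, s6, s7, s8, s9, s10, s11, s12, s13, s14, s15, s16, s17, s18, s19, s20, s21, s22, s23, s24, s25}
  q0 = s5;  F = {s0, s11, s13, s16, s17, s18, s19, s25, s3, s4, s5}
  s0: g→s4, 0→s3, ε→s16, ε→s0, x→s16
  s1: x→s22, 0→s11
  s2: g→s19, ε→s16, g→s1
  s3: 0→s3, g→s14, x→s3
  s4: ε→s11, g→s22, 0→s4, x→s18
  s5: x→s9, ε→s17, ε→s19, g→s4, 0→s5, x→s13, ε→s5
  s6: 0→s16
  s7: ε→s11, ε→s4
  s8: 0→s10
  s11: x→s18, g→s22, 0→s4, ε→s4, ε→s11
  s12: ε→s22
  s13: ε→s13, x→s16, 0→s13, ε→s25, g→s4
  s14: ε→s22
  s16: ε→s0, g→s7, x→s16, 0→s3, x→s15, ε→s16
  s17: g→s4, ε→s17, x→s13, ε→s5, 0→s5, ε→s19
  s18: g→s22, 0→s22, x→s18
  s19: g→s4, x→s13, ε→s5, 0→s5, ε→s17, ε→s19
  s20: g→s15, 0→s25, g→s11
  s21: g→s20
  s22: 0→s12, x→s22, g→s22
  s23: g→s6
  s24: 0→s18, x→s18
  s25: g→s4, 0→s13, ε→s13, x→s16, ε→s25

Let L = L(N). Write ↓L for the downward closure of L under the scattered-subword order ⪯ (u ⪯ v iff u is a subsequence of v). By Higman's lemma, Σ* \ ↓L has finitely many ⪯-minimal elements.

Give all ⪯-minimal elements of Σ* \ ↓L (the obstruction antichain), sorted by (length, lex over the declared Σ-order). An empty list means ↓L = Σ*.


|Q|=26, |F|=11, |δ|=76 (25 ε).
min D↑ (7 st, q0=0, F={5}): 0:0→0,x→1,g→2 1:0→1,x→3,g→2 2:0→2,x→4,g→5 3:0→6,x→3,g→2 4:0→5,x→4,g→5 5:0→5,x→5,g→5 6:0→6,x→6,g→5 (ε-aug+det+¬).
'gg': |S_i|=[17, 7, 2] end={s12,s22} rej; 2/2 single-dels accept.
'gx0': run [17, 7, 3, 2] end={s12,s22} rej; 3/3 single-dels accept.
'xx0g': |S_i|=[17, 14, 11, 7, 3] end={s12,s14,s22} ∉↓L; 4/4 single-dels accept.
3 minimals (antichain).

min(Σ*\↓L) = [gg, gx0, xx0g].


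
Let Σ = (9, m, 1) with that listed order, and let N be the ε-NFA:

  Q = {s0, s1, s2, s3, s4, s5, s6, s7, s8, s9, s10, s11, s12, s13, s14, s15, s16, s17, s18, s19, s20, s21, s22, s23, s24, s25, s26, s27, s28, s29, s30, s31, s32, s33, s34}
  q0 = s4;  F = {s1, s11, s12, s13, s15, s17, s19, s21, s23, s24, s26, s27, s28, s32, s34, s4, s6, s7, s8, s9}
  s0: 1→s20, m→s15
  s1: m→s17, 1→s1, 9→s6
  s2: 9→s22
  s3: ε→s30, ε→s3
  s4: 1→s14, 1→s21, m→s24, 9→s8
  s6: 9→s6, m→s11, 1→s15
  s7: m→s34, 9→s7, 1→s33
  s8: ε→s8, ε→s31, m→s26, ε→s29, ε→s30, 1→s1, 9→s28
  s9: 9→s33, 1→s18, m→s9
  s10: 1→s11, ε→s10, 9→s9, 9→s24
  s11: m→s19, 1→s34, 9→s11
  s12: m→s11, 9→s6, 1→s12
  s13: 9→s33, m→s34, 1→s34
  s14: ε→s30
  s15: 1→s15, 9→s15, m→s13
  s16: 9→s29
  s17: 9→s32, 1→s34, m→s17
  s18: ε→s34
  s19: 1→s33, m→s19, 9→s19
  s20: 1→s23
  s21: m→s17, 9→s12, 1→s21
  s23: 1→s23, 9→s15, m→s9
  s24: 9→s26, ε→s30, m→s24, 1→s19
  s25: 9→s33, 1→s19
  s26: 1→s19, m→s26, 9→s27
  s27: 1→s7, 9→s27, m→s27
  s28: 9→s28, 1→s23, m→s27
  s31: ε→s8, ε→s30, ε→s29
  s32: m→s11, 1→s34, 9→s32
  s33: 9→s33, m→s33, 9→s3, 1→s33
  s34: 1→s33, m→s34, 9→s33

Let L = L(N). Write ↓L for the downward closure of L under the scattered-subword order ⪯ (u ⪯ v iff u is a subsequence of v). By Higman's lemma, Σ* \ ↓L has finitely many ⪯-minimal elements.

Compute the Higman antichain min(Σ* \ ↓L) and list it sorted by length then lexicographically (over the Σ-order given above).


A = [m11, 1m19, 991m9, 19mm1].

|Q|=35, |F|=20, |δ|=88 (13 ε).
min D↑ (21 st, q0=0, F={13}): 0:9→1,m→2,1→3 1:9→4,m→5,1→6 2:9→5,m→2,1→7 3:9→8,m→9,1→3 4:9→4,m→10,1→11 5:9→10,m→5,1→7 6:9→12,m→9,1→6 7:9→7,m→7,1→13 8:9→12,m→14,1→8 9:9→15,m→9,1→16 10:9→10,m→10,1→17 11:9→18,m→19,1→11 12:9→12,m→14,1→18 13:9→13,m→13,1→13 14:9→14,m→7,1→16 15:9→15,m→14,1→16 16:9→13,m→16,1→13 17:9→17,m→16,1→13 18:9→18,m→20,1→18 19:9→13,m→19,1→16 20:9→13,m→16,1→16 (ε-aug+det+¬).
'm11': N↓-sim [27, 15, 7, 3] end={s3,s30,s33} ∉↓L; 3/3 deletions ∈↓L.
'1m19': N↓-sim [27, 19, 11, 5, 3] end={s3,s30,s33} — reject; 4/4 del acc.
'991m9': N↓-sim [27, 23, 16, 10, 7, 3] end={s3,s30,s33} ∉↓L; 5/5 del acc.
'19mm1': run [27, 19, 12, 7, 5, 3] end={s3,s30,s33} rej; 5/5 single-dels accept.
4 obstructions.


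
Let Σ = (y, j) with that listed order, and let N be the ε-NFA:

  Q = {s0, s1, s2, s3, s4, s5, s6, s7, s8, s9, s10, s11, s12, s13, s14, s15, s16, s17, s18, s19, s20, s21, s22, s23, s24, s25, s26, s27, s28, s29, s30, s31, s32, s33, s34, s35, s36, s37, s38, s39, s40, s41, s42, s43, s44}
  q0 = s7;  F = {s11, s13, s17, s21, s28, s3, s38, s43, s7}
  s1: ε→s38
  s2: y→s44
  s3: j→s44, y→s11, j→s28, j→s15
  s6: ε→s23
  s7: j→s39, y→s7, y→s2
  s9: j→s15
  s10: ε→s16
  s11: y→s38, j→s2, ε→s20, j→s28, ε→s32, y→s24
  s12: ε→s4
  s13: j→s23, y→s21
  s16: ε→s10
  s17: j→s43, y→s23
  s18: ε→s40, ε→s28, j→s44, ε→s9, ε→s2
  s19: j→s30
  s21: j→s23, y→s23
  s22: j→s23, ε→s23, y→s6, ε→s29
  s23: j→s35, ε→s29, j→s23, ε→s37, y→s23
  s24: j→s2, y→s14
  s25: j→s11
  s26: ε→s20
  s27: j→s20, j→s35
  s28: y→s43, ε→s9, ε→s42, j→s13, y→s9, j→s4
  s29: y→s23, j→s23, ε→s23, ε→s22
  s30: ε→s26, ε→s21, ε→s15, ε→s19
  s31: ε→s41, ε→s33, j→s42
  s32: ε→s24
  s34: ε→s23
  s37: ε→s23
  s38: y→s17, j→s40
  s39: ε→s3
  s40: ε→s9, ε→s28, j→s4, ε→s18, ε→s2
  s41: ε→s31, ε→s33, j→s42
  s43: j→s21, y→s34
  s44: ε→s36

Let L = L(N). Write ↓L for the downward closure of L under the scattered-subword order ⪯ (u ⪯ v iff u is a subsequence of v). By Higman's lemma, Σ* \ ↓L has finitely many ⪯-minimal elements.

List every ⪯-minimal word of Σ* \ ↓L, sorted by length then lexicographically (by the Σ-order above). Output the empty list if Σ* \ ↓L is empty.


|Q|=45, |F|=9, |δ|=81 (37 ε).
min D↑ (10 st, q0=0, F={8}): 0:y→0,j→1 1:y→2,j→3 2:y→4,j→3 3:y→5,j→6 4:y→7,j→3 5:y→8,j→9 6:y→9,j→8 7:y→8,j→5 8:y→8,j→8 9:y→8,j→8.
'jjyy': run [30, 29, 20, 13, 7] end={s22,s23,s29,s34,s35,s37,s6} — reject; 4/4 single-dels accept.
'jjjj': run [30, 29, 20, 12, 6] end={s22,s23,s29,s35,s37,s6} rej; 4/4 single-dels accept.
'jyyyy': |S_i|=[30, 29, 27, 24, 15, 7] end={s22,s23,s29,s34,s35,s37,s6} ∉↓L; 5/5 single-dels accept.
3 minimals (antichain).

Antichain: [jjyy, jjjj, jyyyy].


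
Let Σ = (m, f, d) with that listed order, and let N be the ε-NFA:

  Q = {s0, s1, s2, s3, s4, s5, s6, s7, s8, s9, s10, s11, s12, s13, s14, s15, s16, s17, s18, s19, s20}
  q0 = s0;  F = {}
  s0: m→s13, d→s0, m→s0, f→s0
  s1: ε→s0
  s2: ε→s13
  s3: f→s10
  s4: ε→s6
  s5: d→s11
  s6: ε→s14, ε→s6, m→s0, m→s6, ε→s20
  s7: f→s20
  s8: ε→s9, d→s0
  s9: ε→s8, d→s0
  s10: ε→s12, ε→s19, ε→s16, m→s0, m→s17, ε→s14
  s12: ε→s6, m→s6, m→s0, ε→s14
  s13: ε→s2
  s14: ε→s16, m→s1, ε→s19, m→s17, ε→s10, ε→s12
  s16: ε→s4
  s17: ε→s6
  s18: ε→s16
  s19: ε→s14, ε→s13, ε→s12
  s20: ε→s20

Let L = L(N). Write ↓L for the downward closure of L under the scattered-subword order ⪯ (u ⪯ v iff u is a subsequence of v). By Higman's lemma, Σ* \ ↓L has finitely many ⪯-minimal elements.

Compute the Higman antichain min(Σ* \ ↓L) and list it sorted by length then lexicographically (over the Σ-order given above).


A = [ε].

|Q|=21, |F|=0, |δ|=43 (26 ε).
min D↑ (1 st, q0=0, F={0}): 0:m→0,f→0,d→0.
ε ∈ L(D↑) — L = ∅.


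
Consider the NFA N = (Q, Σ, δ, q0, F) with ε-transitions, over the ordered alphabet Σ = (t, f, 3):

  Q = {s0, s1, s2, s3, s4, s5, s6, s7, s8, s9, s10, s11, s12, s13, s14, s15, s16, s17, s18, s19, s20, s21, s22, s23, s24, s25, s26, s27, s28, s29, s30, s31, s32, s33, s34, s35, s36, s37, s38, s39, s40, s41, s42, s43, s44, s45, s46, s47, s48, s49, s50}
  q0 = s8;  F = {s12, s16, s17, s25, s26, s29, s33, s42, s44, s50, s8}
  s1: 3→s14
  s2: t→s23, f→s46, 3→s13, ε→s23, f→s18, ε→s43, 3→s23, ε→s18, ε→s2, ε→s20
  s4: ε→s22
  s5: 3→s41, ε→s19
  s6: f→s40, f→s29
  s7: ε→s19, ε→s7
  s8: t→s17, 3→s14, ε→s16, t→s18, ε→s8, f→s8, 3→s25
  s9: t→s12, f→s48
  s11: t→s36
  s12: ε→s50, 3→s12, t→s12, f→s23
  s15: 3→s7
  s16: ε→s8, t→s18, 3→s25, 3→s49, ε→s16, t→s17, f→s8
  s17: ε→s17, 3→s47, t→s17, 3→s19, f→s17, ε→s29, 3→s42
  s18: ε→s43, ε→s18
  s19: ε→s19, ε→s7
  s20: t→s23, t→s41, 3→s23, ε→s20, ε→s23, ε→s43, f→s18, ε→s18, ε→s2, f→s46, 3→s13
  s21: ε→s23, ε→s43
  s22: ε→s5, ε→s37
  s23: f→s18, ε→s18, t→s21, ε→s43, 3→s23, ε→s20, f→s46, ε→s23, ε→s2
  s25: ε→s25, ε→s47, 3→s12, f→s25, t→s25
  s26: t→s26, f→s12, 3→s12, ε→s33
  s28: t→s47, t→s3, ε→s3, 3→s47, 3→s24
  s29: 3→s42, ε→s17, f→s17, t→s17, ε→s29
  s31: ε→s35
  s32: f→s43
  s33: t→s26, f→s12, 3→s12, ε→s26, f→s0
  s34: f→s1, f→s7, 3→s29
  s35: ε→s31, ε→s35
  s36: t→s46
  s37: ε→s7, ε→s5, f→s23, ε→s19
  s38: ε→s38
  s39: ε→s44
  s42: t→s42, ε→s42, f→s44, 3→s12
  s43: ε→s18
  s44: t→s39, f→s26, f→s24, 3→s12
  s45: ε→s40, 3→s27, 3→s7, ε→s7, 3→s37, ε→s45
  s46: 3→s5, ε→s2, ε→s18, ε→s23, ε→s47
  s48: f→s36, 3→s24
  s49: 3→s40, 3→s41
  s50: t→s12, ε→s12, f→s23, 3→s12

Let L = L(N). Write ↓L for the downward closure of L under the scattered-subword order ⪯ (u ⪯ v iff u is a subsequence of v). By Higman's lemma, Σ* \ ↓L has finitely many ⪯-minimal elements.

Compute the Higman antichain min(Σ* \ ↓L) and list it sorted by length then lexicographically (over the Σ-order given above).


min(Σ*\↓L) = [33f, t3ffff].

|Q|=51, |F|=11, |δ|=141 (59 ε).
min D↑ (8 st, q0=0, F={6}): 0:t→1,f→0,3→2 1:t→1,f→1,3→3 2:t→2,f→2,3→4 3:t→3,f→5,3→4 4:t→4,f→6,3→4 5:t→5,f→7,3→4 6:t→6,f→6,3→6 7:t→7,f→4,3→4 [Hopcroft].
'33f': run [30, 26, 16, 13] end={s13,s18,s19,s2,s20,s21,s23,s41,s43,s46,s47,s5,…} — reject; 3/3 deletions ∈↓L.
't3ffff': |S_i|=[30, 25, 22, 21, 19, 16, 13] end={s13,s18,s19,s2,s20,s21,s23,s41,s43,s46,s47,s5,…} ∉↓L; 6/6 deletions ∈↓L.
2 words, ⪯-incomp.


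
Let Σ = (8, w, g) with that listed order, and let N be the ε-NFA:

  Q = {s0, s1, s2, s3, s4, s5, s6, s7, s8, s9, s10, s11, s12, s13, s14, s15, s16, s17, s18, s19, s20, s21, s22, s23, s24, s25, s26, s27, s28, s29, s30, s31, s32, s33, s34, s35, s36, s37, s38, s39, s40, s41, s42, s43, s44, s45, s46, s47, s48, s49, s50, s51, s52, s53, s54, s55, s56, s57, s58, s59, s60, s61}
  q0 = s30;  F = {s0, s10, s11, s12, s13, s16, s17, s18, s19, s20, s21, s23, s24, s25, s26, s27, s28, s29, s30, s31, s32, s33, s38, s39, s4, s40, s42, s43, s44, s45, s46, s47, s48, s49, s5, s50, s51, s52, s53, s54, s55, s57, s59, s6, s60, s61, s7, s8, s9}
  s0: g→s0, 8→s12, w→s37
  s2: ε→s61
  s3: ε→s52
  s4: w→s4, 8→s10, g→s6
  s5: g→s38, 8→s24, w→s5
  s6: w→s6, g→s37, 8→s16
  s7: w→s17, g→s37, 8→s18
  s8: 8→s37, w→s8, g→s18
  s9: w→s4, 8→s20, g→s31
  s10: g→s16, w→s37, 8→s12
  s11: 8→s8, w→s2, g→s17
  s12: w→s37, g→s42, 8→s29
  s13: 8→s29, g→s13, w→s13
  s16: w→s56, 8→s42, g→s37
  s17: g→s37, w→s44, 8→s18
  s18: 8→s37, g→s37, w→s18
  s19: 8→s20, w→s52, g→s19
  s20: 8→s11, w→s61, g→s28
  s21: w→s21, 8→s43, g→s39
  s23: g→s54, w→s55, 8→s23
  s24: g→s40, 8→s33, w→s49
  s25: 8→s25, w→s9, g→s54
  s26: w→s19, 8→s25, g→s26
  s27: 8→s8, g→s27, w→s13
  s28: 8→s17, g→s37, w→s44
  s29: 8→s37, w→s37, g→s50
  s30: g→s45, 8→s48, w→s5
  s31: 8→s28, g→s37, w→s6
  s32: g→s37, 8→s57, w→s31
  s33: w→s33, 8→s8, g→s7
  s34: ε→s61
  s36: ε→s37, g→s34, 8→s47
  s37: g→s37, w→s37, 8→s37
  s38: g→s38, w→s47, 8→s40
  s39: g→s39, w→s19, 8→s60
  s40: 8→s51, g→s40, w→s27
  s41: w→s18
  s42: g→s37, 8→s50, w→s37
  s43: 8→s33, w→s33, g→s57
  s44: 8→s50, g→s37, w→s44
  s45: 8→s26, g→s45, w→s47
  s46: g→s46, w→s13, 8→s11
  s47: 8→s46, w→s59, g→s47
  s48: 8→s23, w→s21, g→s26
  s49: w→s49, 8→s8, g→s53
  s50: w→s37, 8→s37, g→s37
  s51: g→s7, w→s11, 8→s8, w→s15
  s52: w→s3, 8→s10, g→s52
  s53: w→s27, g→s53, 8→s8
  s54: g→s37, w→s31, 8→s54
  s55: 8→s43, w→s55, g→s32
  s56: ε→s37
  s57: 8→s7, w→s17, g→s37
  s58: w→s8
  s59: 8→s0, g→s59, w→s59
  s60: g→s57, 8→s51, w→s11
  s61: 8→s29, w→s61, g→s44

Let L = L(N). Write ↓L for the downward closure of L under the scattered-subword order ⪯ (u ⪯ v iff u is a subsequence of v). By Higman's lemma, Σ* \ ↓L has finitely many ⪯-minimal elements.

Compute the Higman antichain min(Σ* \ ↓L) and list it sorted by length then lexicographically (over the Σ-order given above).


|Q|=62, |F|=49, |δ|=160 (5 ε).
min D↑ (50 st, q0=0, F={23}): 0:8→1,w→2,g→3 1:8→4,w→5,g→6 2:8→7,w→2,g→8 3:8→6,w→9,g→3 4:8→4,w→10,g→11 5:8→12,w→5,g→13 6:8→14,w→15,g→6 7:8→16,w→17,g→18 8:8→18,w→9,g→8 9:8→19,w→20,g→9 10:8→12,w→10,g→21 11:8→11,w→22,g→23 12:8→16,w→16,g→24 13:8→25,w→15,g→13 14:8→14,w→26,g→11 15:8→27,w→28,g→15 16:8→29,w→16,g→30 17:8→29,w→17,g→31 18:8→32,w→33,g→18 19:8→34,w→35,g→19 20:8→36,w→20,g→20 21:8→24,w→22,g→23 22:8→37,w→38,g→23 23:8→23,w→23,g→23 24:8→30,w→39,g→23 25:8→32,w→34,g→24 26:8→27,w→40,g→22 27:8→34,w→41,g→37 28:8→42,w→28,g→28 29:8→23,w→29,g→43 30:8→43,w→39,g→23 31:8→29,w→33,g→31 32:8→29,w→34,g→30 33:8→29,w→35,g→33 34:8→29,w→41,g→39 35:8→44,w→35,g→35 36:8→45,w→23,g→36 37:8→39,w→46,g→23 38:8→47,w→38,g→23 39:8→43,w→46,g→23 40:8→42,w→40,g→38 41:8→44,w→41,g→46 42:8→45,w→23,g→47 43:8→23,w→43,g→23 44:8→23,w→23,g→48 45:8→44,w→23,g→49 46:8→48,w→46,g→23 47:8→49,w→23,g→23 48:8→23,w→23,g→23 49:8→48,w→23,g→23 [Hopcroft].
'88gg': run [54, 48, 33, 15, 1] end={s37} — reject; 4/4 deletions ∈↓L.
'w8888': |S_i|=[54, 47, 32, 16, 5, 1] end={s37} — reject; 5/5 single-dels accept.
'w8w88': |S_i|=[54, 47, 32, 18, 5, 1] end={s37} — reject; 5/5 del acc.
'gww8w': N↓-sim [54, 44, 31, 20, 9, 2] end={s37,s56} ∉↓L; 5/5 single-dels accept.
4 minimals (antichain).

min(Σ*\↓L) = [88gg, w8888, w8w88, gww8w].


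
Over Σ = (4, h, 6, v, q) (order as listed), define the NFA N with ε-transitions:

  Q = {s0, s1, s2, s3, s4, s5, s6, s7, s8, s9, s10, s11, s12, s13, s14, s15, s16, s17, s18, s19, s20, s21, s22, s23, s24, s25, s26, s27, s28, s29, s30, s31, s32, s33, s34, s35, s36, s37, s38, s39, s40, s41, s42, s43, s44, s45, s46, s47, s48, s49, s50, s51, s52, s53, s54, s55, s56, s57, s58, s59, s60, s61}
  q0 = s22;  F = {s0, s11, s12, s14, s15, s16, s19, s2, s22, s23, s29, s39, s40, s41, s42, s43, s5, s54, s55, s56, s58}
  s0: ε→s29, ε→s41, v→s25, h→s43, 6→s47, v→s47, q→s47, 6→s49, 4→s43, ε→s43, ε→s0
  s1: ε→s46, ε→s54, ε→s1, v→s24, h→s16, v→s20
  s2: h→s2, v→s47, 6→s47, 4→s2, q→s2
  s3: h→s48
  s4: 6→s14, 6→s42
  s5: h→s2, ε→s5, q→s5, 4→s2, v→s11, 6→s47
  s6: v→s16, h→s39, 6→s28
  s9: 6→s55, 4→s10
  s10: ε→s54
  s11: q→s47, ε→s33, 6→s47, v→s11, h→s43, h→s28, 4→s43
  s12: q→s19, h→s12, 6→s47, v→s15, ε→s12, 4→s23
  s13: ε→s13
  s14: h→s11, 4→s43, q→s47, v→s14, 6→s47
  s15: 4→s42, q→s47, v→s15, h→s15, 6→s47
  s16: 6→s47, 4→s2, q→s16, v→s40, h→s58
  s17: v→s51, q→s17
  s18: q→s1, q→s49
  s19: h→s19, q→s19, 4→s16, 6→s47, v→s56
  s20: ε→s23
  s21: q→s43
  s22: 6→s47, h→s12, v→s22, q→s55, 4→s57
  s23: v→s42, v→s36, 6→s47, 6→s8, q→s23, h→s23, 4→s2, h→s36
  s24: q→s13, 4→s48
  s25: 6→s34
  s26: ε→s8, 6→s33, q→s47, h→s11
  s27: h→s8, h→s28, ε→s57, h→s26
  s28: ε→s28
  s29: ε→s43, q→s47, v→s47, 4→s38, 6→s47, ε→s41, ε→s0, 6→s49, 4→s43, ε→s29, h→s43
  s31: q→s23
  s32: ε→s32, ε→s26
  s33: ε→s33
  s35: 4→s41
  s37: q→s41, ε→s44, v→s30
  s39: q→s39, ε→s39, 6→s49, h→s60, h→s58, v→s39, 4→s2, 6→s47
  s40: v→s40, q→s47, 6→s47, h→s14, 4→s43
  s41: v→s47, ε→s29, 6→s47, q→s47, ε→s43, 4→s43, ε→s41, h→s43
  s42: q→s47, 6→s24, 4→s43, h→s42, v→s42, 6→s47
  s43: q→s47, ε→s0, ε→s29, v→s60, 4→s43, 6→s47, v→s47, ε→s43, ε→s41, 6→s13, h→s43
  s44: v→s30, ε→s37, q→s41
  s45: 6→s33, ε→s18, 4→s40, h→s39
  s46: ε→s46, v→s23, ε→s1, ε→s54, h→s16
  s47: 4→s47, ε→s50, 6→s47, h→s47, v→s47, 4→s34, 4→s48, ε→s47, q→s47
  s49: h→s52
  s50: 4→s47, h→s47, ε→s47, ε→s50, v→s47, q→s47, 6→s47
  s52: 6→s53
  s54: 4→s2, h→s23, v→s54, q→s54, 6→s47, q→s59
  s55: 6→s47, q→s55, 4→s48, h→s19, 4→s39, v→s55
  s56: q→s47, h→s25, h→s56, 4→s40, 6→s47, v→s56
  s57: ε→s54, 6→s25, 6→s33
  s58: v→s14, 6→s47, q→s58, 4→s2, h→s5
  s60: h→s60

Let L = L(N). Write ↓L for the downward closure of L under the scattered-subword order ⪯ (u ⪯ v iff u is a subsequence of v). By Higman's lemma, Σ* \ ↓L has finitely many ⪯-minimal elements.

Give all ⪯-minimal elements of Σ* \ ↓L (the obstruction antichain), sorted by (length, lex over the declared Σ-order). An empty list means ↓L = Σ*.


|Q|=62, |F|=21, |δ|=216 (42 ε).
min D↑ (19 st, q0=0, F={3}): 0:4→1,h→2,6→3,v→0,q→4 1:4→5,h→6,6→3,v→1,q→1 2:4→6,h→2,6→3,v→7,q→8 3:4→3,h→3,6→3,v→3,q→3 4:4→9,h→8,6→3,v→4,q→4 5:4→5,h→5,6→3,v→3,q→5 6:4→5,h→6,6→3,v→10,q→6 7:4→10,h→7,6→3,v→7,q→3 8:4→11,h→8,6→3,v→12,q→8 9:4→5,h→13,6→3,v→9,q→9 10:4→14,h→10,6→3,v→10,q→3 11:4→5,h→13,6→3,v→15,q→11 12:4→15,h→12,6→3,v→12,q→3 13:4→5,h→16,6→3,v→17,q→13 14:4→14,h→14,6→3,v→3,q→3 15:4→14,h→17,6→3,v→15,q→3 16:4→5,h→5,6→3,v→18,q→16 17:4→14,h→18,6→3,v→17,q→3 18:4→14,h→14,6→3,v→18,q→3.
'6': run [39, 12] end={s13,s24,s25,s33,s34,s47,s48,s49,s50,s52,s53,s8} ∉↓L; 1/1 deletions ∈↓L.
'44v': run [39, 33, 16, 6] end={s25,s34,s47,s48,s50,s60} rej; 3/3 del acc.
'hvq': |S_i|=[39, 33, 25, 5] end={s13,s34,s47,s48,s50} — reject; 3/3 single-dels accept.
'q4hhhv': |S_i|=[39, 35, 25, 22, 20, 17, 6] end={s25,s34,s47,s48,s50,s60} rej; 6/6 single-dels accept.
4 obstructions.

A = [6, 44v, hvq, q4hhhv].


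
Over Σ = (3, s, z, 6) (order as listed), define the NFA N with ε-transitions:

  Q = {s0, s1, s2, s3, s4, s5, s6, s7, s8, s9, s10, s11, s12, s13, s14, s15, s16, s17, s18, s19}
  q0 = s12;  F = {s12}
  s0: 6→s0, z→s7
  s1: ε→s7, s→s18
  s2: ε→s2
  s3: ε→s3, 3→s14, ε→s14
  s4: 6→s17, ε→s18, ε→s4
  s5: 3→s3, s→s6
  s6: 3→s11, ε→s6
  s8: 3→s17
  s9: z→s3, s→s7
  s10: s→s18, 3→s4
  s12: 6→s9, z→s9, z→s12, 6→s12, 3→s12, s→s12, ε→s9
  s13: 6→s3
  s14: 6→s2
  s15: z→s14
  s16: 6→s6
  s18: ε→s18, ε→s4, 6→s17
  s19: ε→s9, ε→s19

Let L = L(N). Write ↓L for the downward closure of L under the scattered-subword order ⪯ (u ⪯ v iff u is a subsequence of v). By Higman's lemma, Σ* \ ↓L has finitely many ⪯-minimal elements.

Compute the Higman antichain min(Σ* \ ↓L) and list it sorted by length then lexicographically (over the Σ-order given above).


A = [].

|Q|=20, |F|=1, |δ|=36 (12 ε).
min D↑ (1 st, q0=0, F={}): 0:3→0,s→0,z→0,6→0 (ε-aug+det+¬).
L(D↑) = ∅; no obstructions.


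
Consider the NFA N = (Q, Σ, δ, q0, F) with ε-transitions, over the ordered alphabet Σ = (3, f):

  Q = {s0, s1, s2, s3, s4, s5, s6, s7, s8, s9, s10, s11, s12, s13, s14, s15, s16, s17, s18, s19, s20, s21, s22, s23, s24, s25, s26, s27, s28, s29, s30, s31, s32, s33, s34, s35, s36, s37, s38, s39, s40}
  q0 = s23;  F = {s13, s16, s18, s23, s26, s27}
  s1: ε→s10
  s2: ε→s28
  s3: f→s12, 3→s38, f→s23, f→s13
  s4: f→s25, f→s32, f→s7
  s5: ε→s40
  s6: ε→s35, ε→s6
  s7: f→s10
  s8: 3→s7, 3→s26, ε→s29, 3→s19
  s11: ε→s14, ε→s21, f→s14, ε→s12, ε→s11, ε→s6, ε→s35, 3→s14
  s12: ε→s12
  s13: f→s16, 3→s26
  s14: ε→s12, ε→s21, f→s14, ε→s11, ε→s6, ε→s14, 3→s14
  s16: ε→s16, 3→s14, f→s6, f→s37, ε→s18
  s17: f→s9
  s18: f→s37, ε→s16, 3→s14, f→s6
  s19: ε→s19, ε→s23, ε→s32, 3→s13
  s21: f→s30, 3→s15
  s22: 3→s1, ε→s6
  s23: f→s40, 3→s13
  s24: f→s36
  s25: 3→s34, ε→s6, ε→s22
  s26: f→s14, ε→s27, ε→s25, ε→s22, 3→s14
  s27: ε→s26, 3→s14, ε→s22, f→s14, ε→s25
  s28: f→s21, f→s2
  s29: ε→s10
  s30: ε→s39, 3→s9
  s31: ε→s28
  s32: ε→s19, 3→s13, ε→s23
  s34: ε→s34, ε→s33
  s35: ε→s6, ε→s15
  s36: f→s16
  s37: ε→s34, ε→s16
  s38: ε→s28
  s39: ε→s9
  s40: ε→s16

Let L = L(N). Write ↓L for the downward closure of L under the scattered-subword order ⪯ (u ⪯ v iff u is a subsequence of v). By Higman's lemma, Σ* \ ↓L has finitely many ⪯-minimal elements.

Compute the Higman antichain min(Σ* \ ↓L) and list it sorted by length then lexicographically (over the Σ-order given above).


|Q|=41, |F|=6, |δ|=88 (47 ε).
min D↑ (5 st, q0=0, F={4}): 0:3→1,f→2 1:3→3,f→2 2:3→4,f→2 3:3→4,f→4 4:3→4,f→4 (ε-aug+det+¬).
'f3': |S_i|=[24, 16, 10] end={s11,s12,s14,s15,s21,s30,s35,s39,s6,s9} — reject; 2/2 deletions ∈↓L.
'333': run [24, 22, 18, 14] end={s1,s10,s11,s12,s14,s15,s21,s30,s33,s34,s35,s39,…} rej; 3/3 del acc.
'33f': run [24, 22, 18, 10] end={s11,s12,s14,s15,s21,s30,s35,s39,s6,s9} rej; 3/3 single-dels accept.
3 minimals (antichain).

min(Σ*\↓L) = [f3, 333, 33f].


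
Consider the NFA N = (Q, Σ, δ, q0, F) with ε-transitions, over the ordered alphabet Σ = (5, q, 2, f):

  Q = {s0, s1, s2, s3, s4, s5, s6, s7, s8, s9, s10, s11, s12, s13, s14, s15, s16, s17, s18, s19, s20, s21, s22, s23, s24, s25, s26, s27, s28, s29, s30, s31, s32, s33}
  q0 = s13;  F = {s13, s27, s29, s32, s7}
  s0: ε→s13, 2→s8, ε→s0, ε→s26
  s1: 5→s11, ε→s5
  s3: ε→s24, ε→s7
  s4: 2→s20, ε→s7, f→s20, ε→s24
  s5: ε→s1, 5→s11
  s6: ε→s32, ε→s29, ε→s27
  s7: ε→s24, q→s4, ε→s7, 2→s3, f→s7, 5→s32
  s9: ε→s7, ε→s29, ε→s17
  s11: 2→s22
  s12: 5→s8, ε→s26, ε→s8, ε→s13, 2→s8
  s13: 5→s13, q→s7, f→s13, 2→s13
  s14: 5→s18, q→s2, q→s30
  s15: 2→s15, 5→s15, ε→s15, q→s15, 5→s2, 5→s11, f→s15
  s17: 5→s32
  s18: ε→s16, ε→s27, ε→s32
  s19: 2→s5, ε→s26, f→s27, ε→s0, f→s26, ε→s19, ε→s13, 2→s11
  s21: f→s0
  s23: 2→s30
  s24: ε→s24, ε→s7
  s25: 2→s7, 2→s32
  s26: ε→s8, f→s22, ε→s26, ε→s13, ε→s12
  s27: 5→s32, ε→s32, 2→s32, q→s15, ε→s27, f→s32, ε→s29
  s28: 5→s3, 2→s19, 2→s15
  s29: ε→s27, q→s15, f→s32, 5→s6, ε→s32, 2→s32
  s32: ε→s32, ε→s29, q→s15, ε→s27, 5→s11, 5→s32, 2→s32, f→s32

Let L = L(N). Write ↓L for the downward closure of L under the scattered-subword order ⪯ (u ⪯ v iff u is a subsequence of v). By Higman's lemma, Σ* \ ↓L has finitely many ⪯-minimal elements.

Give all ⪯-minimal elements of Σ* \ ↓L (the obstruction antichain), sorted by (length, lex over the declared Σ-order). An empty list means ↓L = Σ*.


|Q|=34, |F|=5, |δ|=93 (42 ε).
min D↑ (4 st, q0=0, F={3}): 0:5→0,q→1,2→0,f→0 1:5→2,q→1,2→1,f→1 2:5→2,q→3,2→2,f→2 3:5→3,q→3,2→3,f→3.
'q5q': |S_i|=[14, 13, 8, 4] end={s11,s15,s2,s22} — reject; 3/3 del acc.
1 obstructions.

Antichain: [q5q].


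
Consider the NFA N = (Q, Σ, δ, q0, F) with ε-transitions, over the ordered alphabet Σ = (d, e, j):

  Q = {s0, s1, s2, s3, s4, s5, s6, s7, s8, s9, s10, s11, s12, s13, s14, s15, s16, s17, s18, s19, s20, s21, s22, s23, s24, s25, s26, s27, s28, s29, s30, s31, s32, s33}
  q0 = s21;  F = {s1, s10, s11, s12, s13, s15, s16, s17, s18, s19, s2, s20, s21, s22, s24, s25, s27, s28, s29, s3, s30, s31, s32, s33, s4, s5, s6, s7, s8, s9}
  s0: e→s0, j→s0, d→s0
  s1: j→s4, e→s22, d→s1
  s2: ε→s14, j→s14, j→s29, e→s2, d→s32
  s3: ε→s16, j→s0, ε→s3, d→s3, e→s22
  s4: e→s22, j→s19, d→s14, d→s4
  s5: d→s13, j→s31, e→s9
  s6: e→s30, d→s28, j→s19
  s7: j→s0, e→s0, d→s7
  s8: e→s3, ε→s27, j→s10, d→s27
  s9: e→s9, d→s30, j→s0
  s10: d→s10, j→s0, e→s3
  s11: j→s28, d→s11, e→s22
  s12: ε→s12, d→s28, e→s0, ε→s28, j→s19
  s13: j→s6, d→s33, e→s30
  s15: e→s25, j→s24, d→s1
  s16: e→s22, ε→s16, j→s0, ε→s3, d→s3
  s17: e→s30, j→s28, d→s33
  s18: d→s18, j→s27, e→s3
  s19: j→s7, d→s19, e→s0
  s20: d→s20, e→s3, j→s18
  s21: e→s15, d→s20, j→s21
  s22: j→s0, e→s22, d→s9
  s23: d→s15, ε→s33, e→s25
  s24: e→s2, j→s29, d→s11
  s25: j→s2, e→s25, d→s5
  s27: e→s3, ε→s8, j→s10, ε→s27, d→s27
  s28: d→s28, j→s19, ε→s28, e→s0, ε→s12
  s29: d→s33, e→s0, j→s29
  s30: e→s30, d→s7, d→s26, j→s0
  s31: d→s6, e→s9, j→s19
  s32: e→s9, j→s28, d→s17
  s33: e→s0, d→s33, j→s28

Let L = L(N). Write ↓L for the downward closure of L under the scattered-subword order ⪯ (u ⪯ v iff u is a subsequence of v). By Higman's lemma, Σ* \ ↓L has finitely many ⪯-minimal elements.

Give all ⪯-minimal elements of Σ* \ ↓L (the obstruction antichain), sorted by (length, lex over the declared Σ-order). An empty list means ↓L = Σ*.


Antichain: [dej, ejje, djjjj, eeddde].

|Q|=34, |F|=30, |δ|=111 (13 ε).
min D↑ (28 st, q0=0, F={9}): 0:d→1,e→2,j→0 1:d→1,e→3,j→4 2:d→5,e→6,j→7 3:d→3,e→8,j→9 4:d→4,e→3,j→10 5:d→5,e→8,j→11 6:d→12,e→6,j→13 7:d→14,e→13,j→15 8:d→16,e→8,j→9 9:d→9,e→9,j→9 10:d→10,e→3,j→17 11:d→11,e→8,j→18 12:d→19,e→16,j→20 13:d→21,e→13,j→15 14:d→14,e→8,j→22 15:d→23,e→9,j→15 16:d→24,e→16,j→9 17:d→17,e→3,j→9 18:d→18,e→9,j→25 19:d→23,e→24,j→26 20:d→26,e→16,j→18 21:d→27,e→16,j→22 22:d→22,e→9,j→18 23:d→23,e→9,j→22 24:d→25,e→24,j→9 25:d→25,e→9,j→9 26:d→22,e→24,j→18 27:d→23,e→24,j→22.
'dej': run [33, 27, 8, 1] end={s0} — reject; 3/3 single-dels accept.
'ejje': run [33, 27, 20, 8, 1] end={s0} ∉↓L; 4/4 del acc.
'djjjj': |S_i|=[33, 27, 19, 12, 9, 1] end={s0} — reject; 5/5 deletions ∈↓L.
'eeddde': |S_i|=[33, 27, 20, 15, 11, 7, 1] end={s0} ∉↓L; 6/6 single-dels accept.
4 obstructions.


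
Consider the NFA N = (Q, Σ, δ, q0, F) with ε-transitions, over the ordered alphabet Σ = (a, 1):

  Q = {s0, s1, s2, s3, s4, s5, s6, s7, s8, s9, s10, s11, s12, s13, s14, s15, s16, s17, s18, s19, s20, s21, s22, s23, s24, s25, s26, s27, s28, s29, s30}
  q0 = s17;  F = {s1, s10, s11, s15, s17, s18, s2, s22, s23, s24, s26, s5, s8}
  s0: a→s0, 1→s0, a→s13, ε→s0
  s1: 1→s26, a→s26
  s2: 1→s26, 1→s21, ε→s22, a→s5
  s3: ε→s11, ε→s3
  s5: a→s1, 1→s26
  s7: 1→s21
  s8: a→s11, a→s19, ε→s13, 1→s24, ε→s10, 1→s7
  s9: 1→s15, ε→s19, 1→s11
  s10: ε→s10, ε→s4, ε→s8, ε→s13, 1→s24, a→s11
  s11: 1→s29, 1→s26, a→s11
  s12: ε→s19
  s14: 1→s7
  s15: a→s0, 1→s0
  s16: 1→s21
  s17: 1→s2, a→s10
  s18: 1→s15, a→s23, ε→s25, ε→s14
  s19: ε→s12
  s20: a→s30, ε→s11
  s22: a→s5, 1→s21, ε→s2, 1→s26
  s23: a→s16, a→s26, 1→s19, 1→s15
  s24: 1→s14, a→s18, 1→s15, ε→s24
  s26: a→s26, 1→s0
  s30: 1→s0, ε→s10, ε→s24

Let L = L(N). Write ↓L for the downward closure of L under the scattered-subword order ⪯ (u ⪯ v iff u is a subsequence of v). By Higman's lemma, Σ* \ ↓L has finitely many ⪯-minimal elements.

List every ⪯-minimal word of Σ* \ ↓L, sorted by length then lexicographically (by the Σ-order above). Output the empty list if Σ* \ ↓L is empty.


A = [111, aa11, a11a, 1aaa1].

|Q|=31, |F|=13, |δ|=64 (20 ε).
min D↑ (12 st, q0=0, F={10}): 0:a→1,1→2 1:a→3,1→4 2:a→5,1→6 3:a→3,1→6 4:a→7,1→8 5:a→9,1→6 6:a→6,1→10 7:a→11,1→8 8:a→10,1→10 9:a→6,1→6 10:a→10,1→10 11:a→6,1→8 (ε-aug+det+¬).
'111': N↓-sim [24, 19, 9, 4] end={s0,s13,s21,s7} rej; 3/3 single-dels accept.
'aa11': run [24, 21, 16, 9, 3] end={s0,s13,s21} ∉↓L; 4/4 single-dels accept.
'a11a': |S_i|=[24, 21, 15, 8, 2] end={s0,s13} — reject; 4/4 deletions ∈↓L.
'1aaa1': |S_i|=[24, 19, 15, 10, 5, 3] end={s0,s13,s21} — reject; 5/5 single-dels accept.
4 obstructions.


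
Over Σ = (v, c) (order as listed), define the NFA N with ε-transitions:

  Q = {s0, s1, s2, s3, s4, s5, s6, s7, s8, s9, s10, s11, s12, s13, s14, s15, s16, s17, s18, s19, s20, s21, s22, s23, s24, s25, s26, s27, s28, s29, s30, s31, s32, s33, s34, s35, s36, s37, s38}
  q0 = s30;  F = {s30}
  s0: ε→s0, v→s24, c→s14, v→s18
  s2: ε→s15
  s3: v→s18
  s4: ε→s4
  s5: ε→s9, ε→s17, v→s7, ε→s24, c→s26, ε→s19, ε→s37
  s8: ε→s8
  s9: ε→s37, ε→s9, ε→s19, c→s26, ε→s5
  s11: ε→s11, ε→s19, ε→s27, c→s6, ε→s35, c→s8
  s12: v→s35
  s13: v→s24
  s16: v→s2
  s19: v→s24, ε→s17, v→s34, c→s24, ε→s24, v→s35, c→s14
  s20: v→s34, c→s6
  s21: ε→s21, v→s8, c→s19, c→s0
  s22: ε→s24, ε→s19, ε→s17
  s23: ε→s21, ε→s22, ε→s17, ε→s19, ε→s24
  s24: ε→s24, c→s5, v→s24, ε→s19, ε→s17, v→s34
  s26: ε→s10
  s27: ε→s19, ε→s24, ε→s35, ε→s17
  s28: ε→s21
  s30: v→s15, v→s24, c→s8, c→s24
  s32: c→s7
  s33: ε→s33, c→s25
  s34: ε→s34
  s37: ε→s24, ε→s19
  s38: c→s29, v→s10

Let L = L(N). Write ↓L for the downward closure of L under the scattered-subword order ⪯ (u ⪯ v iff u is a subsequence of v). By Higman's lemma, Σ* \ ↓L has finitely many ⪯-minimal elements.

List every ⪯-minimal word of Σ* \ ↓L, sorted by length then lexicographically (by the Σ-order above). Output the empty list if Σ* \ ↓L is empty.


|Q|=39, |F|=1, |δ|=74 (41 ε).
min D↑ (2 st, q0=0, F={1}): 0:v→1,c→1 1:v→1,c→1.
'v': N↓-sim [15, 13] end={s10,s14,s15,s17,s19,s24,s26,s34,s35,s37,s5,s7,…} ∉↓L; 1/1 del acc.
'c': run [15, 13] end={s10,s14,s17,s19,s24,s26,s34,s35,s37,s5,s7,s8,…} — reject; 1/1 single-dels accept.
2 words, ⪯-incomp.

Antichain: [v, c].


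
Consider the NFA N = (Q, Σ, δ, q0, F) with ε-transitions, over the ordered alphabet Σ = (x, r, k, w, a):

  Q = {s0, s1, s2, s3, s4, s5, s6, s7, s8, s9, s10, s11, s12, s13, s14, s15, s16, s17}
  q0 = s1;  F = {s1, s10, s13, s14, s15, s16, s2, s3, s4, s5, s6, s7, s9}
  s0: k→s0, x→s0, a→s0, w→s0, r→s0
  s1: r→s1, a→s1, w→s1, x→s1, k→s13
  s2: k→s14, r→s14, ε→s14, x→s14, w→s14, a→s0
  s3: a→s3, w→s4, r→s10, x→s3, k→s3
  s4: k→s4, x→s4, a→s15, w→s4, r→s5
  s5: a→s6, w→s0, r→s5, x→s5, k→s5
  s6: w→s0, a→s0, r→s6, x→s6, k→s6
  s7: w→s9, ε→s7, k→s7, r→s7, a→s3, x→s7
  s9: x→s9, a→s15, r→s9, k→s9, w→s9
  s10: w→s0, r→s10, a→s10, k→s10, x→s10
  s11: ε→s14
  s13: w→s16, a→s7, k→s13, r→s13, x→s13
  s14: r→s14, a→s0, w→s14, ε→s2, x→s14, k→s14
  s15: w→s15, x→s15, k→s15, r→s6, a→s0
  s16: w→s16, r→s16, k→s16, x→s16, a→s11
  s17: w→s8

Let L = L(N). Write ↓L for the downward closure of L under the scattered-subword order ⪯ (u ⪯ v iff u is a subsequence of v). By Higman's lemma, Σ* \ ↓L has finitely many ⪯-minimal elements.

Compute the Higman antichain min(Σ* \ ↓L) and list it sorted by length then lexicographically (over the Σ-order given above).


|Q|=18, |F|=13, |δ|=75 (4 ε).
min D↑ (13 st, q0=0, F={7}): 0:x→0,r→0,k→1,w→0,a→0 1:x→1,r→1,k→1,w→2,a→3 2:x→2,r→2,k→2,w→2,a→4 3:x→3,r→3,k→3,w→5,a→6 4:x→4,r→4,k→4,w→4,a→7 5:x→5,r→5,k→5,w→5,a→8 6:x→6,r→9,k→6,w→10,a→6 7:x→7,r→7,k→7,w→7,a→7 8:x→8,r→11,k→8,w→8,a→7 9:x→9,r→9,k→9,w→7,a→9 10:x→10,r→12,k→10,w→10,a→8 11:x→11,r→11,k→11,w→7,a→7 12:x→12,r→12,k→12,w→7,a→11 [Hopcroft].
'kwaa': N↓-sim [15, 14, 10, 6, 1] end={s0} rej; 4/4 deletions ∈↓L.
'kaarw': |S_i|=[15, 14, 12, 7, 4, 1] end={s0} ∉↓L; 5/5 single-dels accept.
2 words, ⪯-incomp.

A = [kwaa, kaarw].


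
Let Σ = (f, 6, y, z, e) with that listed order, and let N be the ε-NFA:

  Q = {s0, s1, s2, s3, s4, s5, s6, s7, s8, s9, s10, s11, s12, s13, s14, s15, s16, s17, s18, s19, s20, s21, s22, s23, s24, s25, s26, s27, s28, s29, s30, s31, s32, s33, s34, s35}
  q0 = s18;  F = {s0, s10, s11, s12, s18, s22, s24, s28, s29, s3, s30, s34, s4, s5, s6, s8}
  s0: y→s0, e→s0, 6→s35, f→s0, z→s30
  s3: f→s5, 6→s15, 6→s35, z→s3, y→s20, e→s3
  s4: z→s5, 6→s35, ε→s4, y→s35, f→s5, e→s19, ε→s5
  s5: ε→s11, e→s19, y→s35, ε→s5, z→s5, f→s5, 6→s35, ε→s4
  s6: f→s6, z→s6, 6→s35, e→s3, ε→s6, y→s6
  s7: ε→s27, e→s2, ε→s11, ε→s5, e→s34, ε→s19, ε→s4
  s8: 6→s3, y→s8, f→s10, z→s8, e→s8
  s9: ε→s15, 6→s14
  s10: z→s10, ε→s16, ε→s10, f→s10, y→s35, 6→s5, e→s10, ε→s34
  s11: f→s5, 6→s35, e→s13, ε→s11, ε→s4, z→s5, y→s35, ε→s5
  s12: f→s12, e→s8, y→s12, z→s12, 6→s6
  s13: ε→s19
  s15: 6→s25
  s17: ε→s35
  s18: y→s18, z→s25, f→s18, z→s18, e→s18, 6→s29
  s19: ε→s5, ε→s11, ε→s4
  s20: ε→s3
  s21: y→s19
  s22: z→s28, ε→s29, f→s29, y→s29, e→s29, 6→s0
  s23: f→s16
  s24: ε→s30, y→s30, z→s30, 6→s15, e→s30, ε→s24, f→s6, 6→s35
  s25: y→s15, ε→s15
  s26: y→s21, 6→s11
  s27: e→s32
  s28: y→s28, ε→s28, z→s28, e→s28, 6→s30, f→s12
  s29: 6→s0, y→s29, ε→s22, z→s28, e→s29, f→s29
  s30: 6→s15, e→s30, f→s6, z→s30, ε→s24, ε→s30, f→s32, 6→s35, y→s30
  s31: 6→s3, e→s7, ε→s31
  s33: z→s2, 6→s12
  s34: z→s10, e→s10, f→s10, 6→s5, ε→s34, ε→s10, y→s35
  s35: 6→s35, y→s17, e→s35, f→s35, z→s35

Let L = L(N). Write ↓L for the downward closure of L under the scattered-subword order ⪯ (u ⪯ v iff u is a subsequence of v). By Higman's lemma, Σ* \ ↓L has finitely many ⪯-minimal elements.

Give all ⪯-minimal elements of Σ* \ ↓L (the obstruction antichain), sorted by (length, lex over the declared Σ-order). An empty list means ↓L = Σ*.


min(Σ*\↓L) = [666, 6zfefy].

|Q|=36, |F|=16, |δ|=139 (35 ε).
min D↑ (12 st, q0=0, F={4}): 0:f→0,6→1,y→0,z→0,e→0 1:f→1,6→2,y→1,z→3,e→1 2:f→2,6→4,y→2,z→5,e→2 3:f→6,6→5,y→3,z→3,e→3 4:f→4,6→4,y→4,z→4,e→4 5:f→7,6→4,y→5,z→5,e→5 6:f→6,6→7,y→6,z→6,e→8 7:f→7,6→4,y→7,z→7,e→9 8:f→10,6→9,y→8,z→8,e→8 9:f→11,6→4,y→9,z→9,e→9 10:f→10,6→11,y→4,z→10,e→10 11:f→11,6→4,y→4,z→11,e→11 (ε-aug+det+¬).
'666': |S_i|=[25, 24, 16, 4] end={s15,s17,s25,s35} — reject; 3/3 del acc.
'6zfefy': run [25, 24, 21, 18, 15, 10, 2] end={s17,s35} rej; 6/6 del acc.
2 minimals (antichain).
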